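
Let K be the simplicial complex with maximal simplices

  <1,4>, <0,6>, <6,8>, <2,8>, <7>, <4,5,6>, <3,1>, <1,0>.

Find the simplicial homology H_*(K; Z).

H_0 = Z^2,  H_1 = Z,  H_2 = 0.

Fix the vertex order 0 < 1 < 2 < 3 < 4 < 5 < 6 < 7 < 8 and write every simplex with vertices in increasing order. Then dim K = 2 and the simplices of K are:

  0-simplices (9): [0], [1], [2], [3], [4], [5], [6], [7], [8]
  1-simplices (9): [0,1], [0,6], [1,3], [1,4], [2,8], [4,5], [4,6], [5,6], [6,8]
  2-simplices (1): [4,5,6]

Hence C_0 ≅ Z^9, C_1 ≅ Z^9, C_2 ≅ Z^1.

Boundary ∂_1: C_1 → C_0 is given by ∂[p,q] = [q] − [p]. For instance
  ∂[0,6] = [6] − [0].
The resulting 9×9 matrix has rank 7, and its Smith normal form has invariant factors (1,1,1,1,1,1,1).

Boundary ∂_2: C_2 → C_1 acts by ∂[p,q,r] = [q,r] − [p,r] + [p,q]. For instance
  ∂[4,5,6] = [5,6] − [4,6] + [4,5].
The resulting 9×1 matrix has rank 1, and its Smith normal form has invariant factors (1).

Computing H_k = (kernel of ∂_k) / (image of ∂_{k+1}):

  H_0: rank C_0 − rank ∂_1 = 9 − 7 = 2, and the invariant factors of ∂_1 are all 1, so H_0 ≅ Z^2.
  H_1: rank ker ∂_1 − rank ∂_2 = (9 − 7) − 1 = 1, and the invariant factors of ∂_2 are all 1, so H_1 ≅ Z.
  H_2: rank ker ∂_2 − rank ∂_3 = (1 − 1) − 0 = 0, and there is no ∂_3, so H_2 ≅ 0.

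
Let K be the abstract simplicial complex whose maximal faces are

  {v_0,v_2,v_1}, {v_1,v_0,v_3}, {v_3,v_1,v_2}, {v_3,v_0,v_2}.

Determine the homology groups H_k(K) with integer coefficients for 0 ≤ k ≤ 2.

We work with the vertex ordering v_0 < v_1 < v_2 < v_3. The simplices of K, each written with vertices in increasing order, are:

  0-simplices (4): [v_0], [v_1], [v_2], [v_3]
  1-simplices (6): [v_0,v_1], [v_0,v_2], [v_0,v_3], [v_1,v_2], [v_1,v_3], [v_2,v_3]
  2-simplices (4): [v_0,v_1,v_2], [v_0,v_1,v_3], [v_0,v_2,v_3], [v_1,v_2,v_3]

so the chain groups are C_0 ≅ Z^4, C_1 ≅ Z^6, C_2 ≅ Z^4.

Boundary ∂_1: C_1 → C_0 sends each edge [p,q] (with p < q) to q − p. For instance
  ∂[v_2,v_3] = [v_3] − [v_2].
The resulting 4×6 matrix has rank 3, and its Smith normal form has invariant factors (1,1,1).

Boundary ∂_2: C_2 → C_1 maps a triangle to the signed sum of its edges. For instance
  ∂[v_0,v_2,v_3] = [v_2,v_3] − [v_0,v_3] + [v_0,v_2],
  ∂[v_0,v_1,v_3] = [v_1,v_3] − [v_0,v_3] + [v_0,v_1].
The 6×4 boundary matrix has rank 3 and Smith normal form diag(1,1,1).

Computing H_k = (kernel of ∂_k) / (image of ∂_{k+1}):

  H_0: rank C_0 − rank ∂_1 = 4 − 3 = 1, and the invariant factors of ∂_1 are all 1, so H_0 ≅ Z.
  H_1: rank ker ∂_1 − rank ∂_2 = (6 − 3) − 3 = 0, and the invariant factors of ∂_2 are all 1, so H_1 ≅ 0.
  H_2: rank ker ∂_2 − rank ∂_3 = (4 − 3) − 0 = 1, and there is no ∂_3, so H_2 ≅ Z.

H_0 ≅ Z,  H_1 = 0,  H_2 ≅ Z.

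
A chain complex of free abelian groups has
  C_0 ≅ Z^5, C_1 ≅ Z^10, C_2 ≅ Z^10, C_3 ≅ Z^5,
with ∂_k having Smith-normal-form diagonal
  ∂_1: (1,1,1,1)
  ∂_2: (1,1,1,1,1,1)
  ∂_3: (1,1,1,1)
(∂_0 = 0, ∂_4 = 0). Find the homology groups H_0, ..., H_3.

H_0: b_0 = 5 − 0 − 4 = 1; torsion from ∂_1 factors > 1: none. So H_0 ≅ Z.
H_1: b_1 = 10 − 4 − 6 = 0; torsion from ∂_2 factors > 1: none. So H_1 ≅ 0.
H_2: b_2 = 10 − 6 − 4 = 0; torsion from ∂_3 factors > 1: none. So H_2 ≅ 0.
H_3: b_3 = 5 − 4 − 0 = 1; torsion from ∂_4 factors > 1: none. So H_3 ≅ Z.

H_0 ≅ Z,  H_1 = 0,  H_2 = 0,  H_3 ≅ Z.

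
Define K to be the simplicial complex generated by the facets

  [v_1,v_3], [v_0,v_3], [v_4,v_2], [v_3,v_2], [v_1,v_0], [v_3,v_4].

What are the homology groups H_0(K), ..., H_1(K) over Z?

Take the total order v_0 < v_1 < v_2 < v_3 < v_4 on the vertex set. Then K (dimension 1) consists of the simplices:

  0-simplices (5): [v_0], [v_1], [v_2], [v_3], [v_4]
  1-simplices (6): [v_0,v_1], [v_0,v_3], [v_1,v_3], [v_2,v_3], [v_2,v_4], [v_3,v_4]

Hence C_0 ≅ Z^5, C_1 ≅ Z^6.

The boundary map ∂_1: C_1 → C_0 is given by ∂[p,q] = [q] − [p]. For instance
  ∂[v_2,v_4] = [v_4] − [v_2].
This gives a 5×6 integer matrix of rank 4; reducing to Smith normal form yields diagonal entries (1,1,1,1).

Now H_k = ker ∂_k / im ∂_{k+1}, so:

  H_0: rank C_0 − rank ∂_1 = 5 − 4 = 1, and the invariant factors of ∂_1 are all 1, so H_0 ≅ Z.
  H_1: rank ker ∂_1 − rank ∂_2 = (6 − 4) − 0 = 2, and there is no ∂_2, so H_1 ≅ Z^2.

H_0 = Z,  H_1 = Z^2.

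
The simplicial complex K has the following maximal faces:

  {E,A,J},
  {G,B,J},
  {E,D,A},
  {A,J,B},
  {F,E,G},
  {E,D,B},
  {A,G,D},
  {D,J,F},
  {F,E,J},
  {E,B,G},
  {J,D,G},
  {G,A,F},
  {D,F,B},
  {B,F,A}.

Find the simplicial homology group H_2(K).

K has 7 vertices, 21 edges, 14 triangles.
rank ∂_2 = 13, rank ∂_3 = 0 ⇒ b_2 = 14 − 13 − 0 = 1. So H_2 ≅ Z.

H_2 ≅ Z.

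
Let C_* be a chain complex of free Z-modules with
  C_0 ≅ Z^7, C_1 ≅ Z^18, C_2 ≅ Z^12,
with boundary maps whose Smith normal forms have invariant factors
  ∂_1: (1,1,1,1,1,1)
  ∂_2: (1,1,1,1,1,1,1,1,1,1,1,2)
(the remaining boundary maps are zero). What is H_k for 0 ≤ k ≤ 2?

H_0 ≅ Z,  H_1 ≅ Z/2,  H_2 = 0.

H_0: b_0 = 7 − 0 − 6 = 1; torsion from ∂_1 factors > 1: none. So H_0 ≅ Z.
H_1: b_1 = 18 − 6 − 12 = 0; torsion from ∂_2 factors > 1: [2]. So H_1 ≅ Z/2.
H_2: b_2 = 12 − 12 − 0 = 0; torsion from ∂_3 factors > 1: none. So H_2 ≅ 0.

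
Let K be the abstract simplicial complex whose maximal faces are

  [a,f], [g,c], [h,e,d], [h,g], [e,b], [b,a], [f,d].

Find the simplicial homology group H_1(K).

H_1 = Z.

Take the total order a < b < c < d < e < f < g < h on the vertex set. Then K (dimension 2) consists of the simplices:

  0-simplices (8): a, b, c, d, e, f, g, h
  1-simplices (9): ab, af, be, cg, de, df, dh, eh, gh
  2-simplices (1): deh

giving chain groups C_0 ≅ Z^8, C_1 ≅ Z^9, C_2 ≅ Z^1.

The boundary map ∂_1: C_1 → C_0 sends each edge [p,q] (with p < q) to q − p.
As a 8×9 matrix over Z this has rank 7, with invariant factors (1,1,1,1,1,1,1).

The boundary map ∂_2: C_2 → C_1 acts by ∂[p,q,r] = [q,r] − [p,r] + [p,q]. For instance
  ∂deh = eh − dh + de.
The resulting 9×1 matrix has rank 1, and its Smith normal form has invariant factors (1).

Reading off H_k = ker ∂_k / im ∂_{k+1}:

  H_1: rank ker ∂_1 − rank ∂_2 = (9 − 7) − 1 = 1, and the invariant factors of ∂_2 are all 1, so H_1 ≅ Z.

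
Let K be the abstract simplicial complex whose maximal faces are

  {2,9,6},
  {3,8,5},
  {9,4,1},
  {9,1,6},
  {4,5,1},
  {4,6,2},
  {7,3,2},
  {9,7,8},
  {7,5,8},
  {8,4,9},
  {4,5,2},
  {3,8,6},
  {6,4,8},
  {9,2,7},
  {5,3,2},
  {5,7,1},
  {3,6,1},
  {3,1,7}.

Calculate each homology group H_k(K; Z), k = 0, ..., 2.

Fix the vertex order 1 < 2 < 3 < 4 < 5 < 6 < 7 < 8 < 9 and write every simplex with vertices in increasing order. Then dim K = 2 and the simplices of K are:

  0-simplices (9): [1], [2], [3], [4], [5], [6], [7], [8], [9]
  1-simplices (27): (27 of them)
  2-simplices (18): [1,3,6], [1,3,7], [1,4,5], [1,4,9], [1,5,7], [1,6,9], [2,3,5], [2,3,7], [2,4,5], [2,4,6], [2,6,9], [2,7,9], [3,5,8], [3,6,8], [4,6,8], [4,8,9], [5,7,8], [7,8,9]

so the chain groups are C_0 ≅ Z^9, C_1 ≅ Z^27, C_2 ≅ Z^18.

The boundary map ∂_1: C_1 → C_0 is given by ∂[p,q] = [q] − [p]. For instance
  ∂[3,7] = [7] − [3].
The 9×27 boundary matrix has rank 8 and Smith normal form diag(1,1,1,1,1,1,1,1).

Boundary ∂_2: C_2 → C_1 sends each 2-simplex [p,q,r] to [q,r] − [p,r] + [p,q]. For instance
  ∂[2,4,6] = [4,6] − [2,6] + [2,4],
  ∂[5,7,8] = [7,8] − [5,8] + [5,7].
The resulting 27×18 matrix has rank 18, and its Smith normal form has invariant factors (1,1,1,1,1,1,1,1,1,1,1,1,1,1,1,1,1,2).

Now H_k = ker ∂_k / im ∂_{k+1}, so:

  H_0: rank C_0 − rank ∂_1 = 9 − 8 = 1, and the invariant factors of ∂_1 are all 1, so H_0 ≅ Z.
  H_1: rank ker ∂_1 − rank ∂_2 = (27 − 8) − 18 = 1, and ∂_2 has invariant factor 2 > 1, so H_1 ≅ Z ⊕ Z/2Z.
  H_2: rank ker ∂_2 − rank ∂_3 = (18 − 18) − 0 = 0, and there is no ∂_3, so H_2 ≅ 0.

As a check, the Euler characteristic is 9 − 27 + 18 = 0, which agrees with 1 − 1 + 0 = 0.
(K is a triangulation of the Klein bottle.)

H_0 = Z,  H_1 = Z ⊕ Z/2Z,  H_2 = 0.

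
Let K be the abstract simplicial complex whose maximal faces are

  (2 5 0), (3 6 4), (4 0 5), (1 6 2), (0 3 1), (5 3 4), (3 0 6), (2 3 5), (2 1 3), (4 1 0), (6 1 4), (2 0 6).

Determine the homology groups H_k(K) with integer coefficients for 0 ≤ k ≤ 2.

Fix the vertex order 0 < 1 < 2 < 3 < 4 < 5 < 6 and write every simplex with vertices in increasing order. Then dim K = 2 and the simplices of K are:

  0-simplices (7): [0], [1], [2], [3], [4], [5], [6]
  1-simplices (18): [0,1], [0,2], [0,3], [0,4], [0,5], [0,6], [1,2], [1,3], [1,4], [1,6], [2,3], [2,5], [2,6], [3,4], [3,5], [3,6], [4,5], [4,6]
  2-simplices (12): [0,1,3], [0,1,4], [0,2,5], [0,2,6], [0,3,6], [0,4,5], [1,2,3], [1,2,6], [1,4,6], [2,3,5], [3,4,5], [3,4,6]

so the chain groups are C_0 ≅ Z^7, C_1 ≅ Z^18, C_2 ≅ Z^12.

∂_1: C_1 → C_0 is given by ∂[p,q] = [q] − [p]. For instance
  ∂[2,3] = [3] − [2].
This gives a 7×18 integer matrix of rank 6; reducing to Smith normal form yields diagonal entries (1,1,1,1,1,1).

Boundary ∂_2: C_2 → C_1 acts by ∂[p,q,r] = [q,r] − [p,r] + [p,q]. For instance
  ∂[1,2,3] = [2,3] − [1,3] + [1,2],
  ∂[0,2,6] = [2,6] − [0,6] + [0,2].
The resulting 18×12 matrix has rank 12, and its Smith normal form has invariant factors (1,1,1,1,1,1,1,1,1,1,1,2).

Reading off H_k = ker ∂_k / im ∂_{k+1}:

  H_0: rank C_0 − rank ∂_1 = 7 − 6 = 1, and the invariant factors of ∂_1 are all 1, so H_0 = Z.
  H_1: rank ker ∂_1 − rank ∂_2 = (18 − 6) − 12 = 0, and ∂_2 has invariant factor 2 > 1, so H_1 = Z/2.
  H_2: rank ker ∂_2 − rank ∂_3 = (12 − 12) − 0 = 0, and there is no ∂_3, so H_2 = 0.

As a check, the Euler characteristic is 7 − 18 + 12 = 1, which agrees with 1 − 0 + 0 = 1.
(K is a triangulation of the real projective plane RP^2.)

H_0 ≅ Z,  H_1 ≅ Z/2,  H_2 = 0.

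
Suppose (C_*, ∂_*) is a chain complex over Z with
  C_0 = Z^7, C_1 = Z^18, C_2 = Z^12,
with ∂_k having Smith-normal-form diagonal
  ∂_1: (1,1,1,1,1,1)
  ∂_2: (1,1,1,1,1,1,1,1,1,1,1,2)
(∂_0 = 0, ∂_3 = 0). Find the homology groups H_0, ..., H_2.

H_0 ≅ Z,  H_1 ≅ Z/2,  H_2 = 0.

H_0: b_0 = 7 − 0 − 6 = 1; torsion from ∂_1 factors > 1: none. So H_0 ≅ Z.
H_1: b_1 = 18 − 6 − 12 = 0; torsion from ∂_2 factors > 1: [2]. So H_1 ≅ Z/2.
H_2: b_2 = 12 − 12 − 0 = 0; torsion from ∂_3 factors > 1: none. So H_2 ≅ 0.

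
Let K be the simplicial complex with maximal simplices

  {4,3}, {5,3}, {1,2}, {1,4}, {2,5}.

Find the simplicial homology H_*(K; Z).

H_0 = Z,  H_1 = Z.

Take the total order 1 < 2 < 3 < 4 < 5 on the vertex set. Then K (dimension 1) consists of the simplices:

  0-simplices (5): [1], [2], [3], [4], [5]
  1-simplices (5): [1,2], [1,4], [2,5], [3,4], [3,5]

giving chain groups C_0 ≅ Z^5, C_1 ≅ Z^5.

∂_1: C_1 → C_0 maps an edge to its endpoints' difference, ∂[p,q] = q − p. For instance
  ∂[3,5] = [5] − [3].
This gives a 5×5 integer matrix of rank 4; reducing to Smith normal form yields diagonal entries (1,1,1,1).

Computing H_k = (kernel of ∂_k) / (image of ∂_{k+1}):

  H_0: rank C_0 − rank ∂_1 = 5 − 4 = 1, and the invariant factors of ∂_1 are all 1, so H_0 ≅ Z.
  H_1: rank ker ∂_1 − rank ∂_2 = (5 − 4) − 0 = 1, and there is no ∂_2, so H_1 ≅ Z.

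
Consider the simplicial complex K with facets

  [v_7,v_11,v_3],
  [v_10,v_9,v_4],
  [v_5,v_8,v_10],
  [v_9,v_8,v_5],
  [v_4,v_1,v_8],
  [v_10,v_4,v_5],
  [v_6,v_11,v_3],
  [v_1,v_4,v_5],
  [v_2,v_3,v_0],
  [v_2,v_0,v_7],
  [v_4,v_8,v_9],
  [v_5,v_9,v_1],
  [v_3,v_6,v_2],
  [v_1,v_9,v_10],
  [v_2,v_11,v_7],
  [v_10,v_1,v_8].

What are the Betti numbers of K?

Fix the vertex order v_0 < v_1 < v_2 < v_3 < v_4 < v_5 < v_6 < v_7 < v_8 < v_9 < v_10 < v_11 and write every simplex with vertices in increasing order. Then dim K = 2 and the simplices of K are:

  0-simplices (12): [v_0], [v_1], [v_2], [v_3], [v_4], [v_5], [v_6], [v_7], [v_8], [v_9], [v_10], [v_11]
  1-simplices (27): (27 of them)
  2-simplices (16): (16 of them)

Hence C_0 ≅ Z^12, C_1 ≅ Z^27, C_2 ≅ Z^16.

Boundary ∂_1: C_1 → C_0 sends each edge [p,q] (with p < q) to q − p. For instance
  ∂[v_6,v_11] = [v_11] − [v_6].
The resulting 12×27 matrix has rank 10, and its Smith normal form has invariant factors (1,1,1,1,1,1,1,1,1,1).

The boundary map ∂_2: C_2 → C_1 sends each 2-simplex [p,q,r] to [q,r] − [p,r] + [p,q]. For instance
  ∂[v_1,v_9,v_10] = [v_9,v_10] − [v_1,v_10] + [v_1,v_9],
  ∂[v_5,v_8,v_10] = [v_8,v_10] − [v_5,v_10] + [v_5,v_8].
As a 27×16 matrix over Z this has rank 16, with invariant factors (1,1,1,1,1,1,1,1,1,1,1,1,1,1,1,2).

Reading off H_k = ker ∂_k / im ∂_{k+1}:

  H_0: rank C_0 − rank ∂_1 = 12 − 10 = 2, and the invariant factors of ∂_1 are all 1, so H_0 ≅ Z^2.
  H_1: rank ker ∂_1 − rank ∂_2 = (27 − 10) − 16 = 1, and ∂_2 has invariant factor 2 > 1, so H_1 ≅ Z ⊕ Z/2.
  H_2: rank ker ∂_2 − rank ∂_3 = (16 − 16) − 0 = 0, and there is no ∂_3, so H_2 ≅ 0.

As a check, the Euler characteristic is 12 − 27 + 16 = 1, which agrees with 2 − 1 + 0 = 1.
(K is a triangulation of the disjoint union of the real projective plane RP^2 and the cylinder S^1 x I.)

Hence the Betti numbers are b_0 = 2, b_1 = 1, b_2 = 0.

b_0 = 2, b_1 = 1, b_2 = 0.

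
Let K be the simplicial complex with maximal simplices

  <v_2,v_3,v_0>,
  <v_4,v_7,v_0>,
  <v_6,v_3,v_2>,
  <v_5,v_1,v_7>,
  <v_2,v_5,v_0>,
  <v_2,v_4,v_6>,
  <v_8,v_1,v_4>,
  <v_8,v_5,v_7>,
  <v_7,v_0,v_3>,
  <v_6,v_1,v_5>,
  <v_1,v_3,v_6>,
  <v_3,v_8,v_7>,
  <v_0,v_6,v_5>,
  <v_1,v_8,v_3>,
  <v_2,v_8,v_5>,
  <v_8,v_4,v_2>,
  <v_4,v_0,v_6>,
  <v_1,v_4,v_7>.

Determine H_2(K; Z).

We work with the vertex ordering v_0 < v_1 < v_2 < v_3 < v_4 < v_5 < v_6 < v_7 < v_8. The simplices of K, each written with vertices in increasing order, are:

  0-simplices (9): [v_0], [v_1], [v_2], [v_3], [v_4], [v_5], [v_6], [v_7], [v_8]
  1-simplices (27): (27 of them)
  2-simplices (18): (18 of them)

so the chain groups are C_0 ≅ Z^9, C_1 ≅ Z^27, C_2 ≅ Z^18.

∂_1: C_1 → C_0 maps an edge to its endpoints' difference, ∂[p,q] = q − p. For instance
  ∂[v_1,v_4] = [v_4] − [v_1].
The 9×27 boundary matrix has rank 8 and Smith normal form diag(1,1,1,1,1,1,1,1).

∂_2: C_2 → C_1 maps a triangle to the signed sum of its edges. For instance
  ∂[v_0,v_4,v_6] = [v_4,v_6] − [v_0,v_6] + [v_0,v_4],
  ∂[v_1,v_4,v_7] = [v_4,v_7] − [v_1,v_7] + [v_1,v_4].
This gives a 27×18 integer matrix of rank 18; reducing to Smith normal form yields diagonal entries (1,1,1,1,1,1,1,1,1,1,1,1,1,1,1,1,1,2).

Computing H_k = (kernel of ∂_k) / (image of ∂_{k+1}):

  H_2: rank ker ∂_2 − rank ∂_3 = (18 − 18) − 0 = 0, and there is no ∂_3, so H_2 ≅ 0.

(K is a triangulation of the Klein bottle.)

H_2 ≅ 0.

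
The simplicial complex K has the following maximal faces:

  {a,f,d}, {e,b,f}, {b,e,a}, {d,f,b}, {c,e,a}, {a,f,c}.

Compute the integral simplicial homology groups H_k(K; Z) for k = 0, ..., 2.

Fix the vertex order a < b < c < d < e < f and write every simplex with vertices in increasing order. Then dim K = 2 and the simplices of K are:

  0-simplices (6): a, b, c, d, e, f
  1-simplices (12): ab, ac, ad, ae, af, bd, be, bf, ce, cf, df, ef
  2-simplices (6): abe, ace, acf, adf, bdf, bef

so the chain groups are C_0 ≅ Z^6, C_1 ≅ Z^12, C_2 ≅ Z^6.

∂_1: C_1 → C_0 is given by ∂[p,q] = [q] − [p].
As a 6×12 matrix over Z this has rank 5, with invariant factors (1,1,1,1,1).

Boundary ∂_2: C_2 → C_1 maps a triangle to the signed sum of its edges. For instance
  ∂ace = ce − ae + ac,
  ∂acf = cf − af + ac.
The resulting 12×6 matrix has rank 6, and its Smith normal form has invariant factors (1,1,1,1,1,1).

Computing H_k = (kernel of ∂_k) / (image of ∂_{k+1}):

  H_0: rank C_0 − rank ∂_1 = 6 − 5 = 1, and the invariant factors of ∂_1 are all 1, so H_0 ≅ Z.
  H_1: rank ker ∂_1 − rank ∂_2 = (12 − 5) − 6 = 1, and the invariant factors of ∂_2 are all 1, so H_1 ≅ Z.
  H_2: rank ker ∂_2 − rank ∂_3 = (6 − 6) − 0 = 0, and there is no ∂_3, so H_2 ≅ 0.

(K is a triangulation of the cylinder S^1 x I.)

H_0 ≅ Z,  H_1 ≅ Z,  H_2 = 0.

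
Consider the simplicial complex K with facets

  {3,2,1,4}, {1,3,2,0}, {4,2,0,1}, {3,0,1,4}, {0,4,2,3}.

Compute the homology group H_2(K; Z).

Take the total order 0 < 1 < 2 < 3 < 4 on the vertex set. Then K (dimension 3) consists of the simplices:

  0-simplices (5): [0], [1], [2], [3], [4]
  1-simplices (10): [0,1], [0,2], [0,3], [0,4], [1,2], [1,3], [1,4], [2,3], [2,4], [3,4]
  2-simplices (10): [0,1,2], [0,1,3], [0,1,4], [0,2,3], [0,2,4], [0,3,4], [1,2,3], [1,2,4], [1,3,4], [2,3,4]
  3-simplices (5): [0,1,2,3], [0,1,2,4], [0,1,3,4], [0,2,3,4], [1,2,3,4]

giving chain groups C_0 ≅ Z^5, C_1 ≅ Z^10, C_2 ≅ Z^10, C_3 ≅ Z^5.

∂_1: C_1 → C_0 maps an edge to its endpoints' difference, ∂[p,q] = q − p. For instance
  ∂[0,2] = [2] − [0].
The 5×10 boundary matrix has rank 4 and Smith normal form diag(1,1,1,1).

The boundary map ∂_2: C_2 → C_1 maps a triangle to the signed sum of its edges. For instance
  ∂[1,3,4] = [3,4] − [1,4] + [1,3],
  ∂[2,3,4] = [3,4] − [2,4] + [2,3].
The 10×10 boundary matrix has rank 6 and Smith normal form diag(1,1,1,1,1,1).

∂_3: C_3 → C_2 sends each 3-simplex σ to the alternating sum Σ_i (−1)^i (σ with its i-th vertex removed). For instance
  ∂[1,2,3,4] = [2,3,4] − [1,3,4] + [1,2,4] − [1,2,3],
  ∂[0,1,3,4] = [1,3,4] − [0,3,4] + [0,1,4] − [0,1,3].
As a 10×5 matrix over Z this has rank 4, with invariant factors (1,1,1,1).

Now H_k = ker ∂_k / im ∂_{k+1}, so:

  H_2: rank ker ∂_2 − rank ∂_3 = (10 − 6) − 4 = 0, and the invariant factors of ∂_3 are all 1, so H_2 = 0.

(K is a triangulation of the 3-sphere S^3.)

H_2 ≅ 0.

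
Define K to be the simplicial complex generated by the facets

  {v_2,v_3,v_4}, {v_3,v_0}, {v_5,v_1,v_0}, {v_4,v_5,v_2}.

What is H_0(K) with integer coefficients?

Order the vertices as v_0 < v_1 < v_2 < v_3 < v_4 < v_5. Listing each simplex with vertices in this order, K has dimension 2 with simplices:

  0-simplices (6): [v_0], [v_1], [v_2], [v_3], [v_4], [v_5]
  1-simplices (9): [v_0,v_1], [v_0,v_3], [v_0,v_5], [v_1,v_5], [v_2,v_3], [v_2,v_4], [v_2,v_5], [v_3,v_4], [v_4,v_5]
  2-simplices (3): [v_0,v_1,v_5], [v_2,v_3,v_4], [v_2,v_4,v_5]

so the chain groups are C_0 ≅ Z^6, C_1 ≅ Z^9, C_2 ≅ Z^3.

Boundary ∂_1: C_1 → C_0 maps an edge to its endpoints' difference, ∂[p,q] = q − p.
The resulting 6×9 matrix has rank 5, and its Smith normal form has invariant factors (1,1,1,1,1).

Boundary ∂_2: C_2 → C_1 acts by ∂[p,q,r] = [q,r] − [p,r] + [p,q]. For instance
  ∂[v_0,v_1,v_5] = [v_1,v_5] − [v_0,v_5] + [v_0,v_1],
  ∂[v_2,v_4,v_5] = [v_4,v_5] − [v_2,v_5] + [v_2,v_4].
The resulting 9×3 matrix has rank 3, and its Smith normal form has invariant factors (1,1,1).

Reading off H_k = ker ∂_k / im ∂_{k+1}:

  H_0: rank C_0 − rank ∂_1 = 6 − 5 = 1, and the invariant factors of ∂_1 are all 1, so H_0 = Z.

H_0 = Z.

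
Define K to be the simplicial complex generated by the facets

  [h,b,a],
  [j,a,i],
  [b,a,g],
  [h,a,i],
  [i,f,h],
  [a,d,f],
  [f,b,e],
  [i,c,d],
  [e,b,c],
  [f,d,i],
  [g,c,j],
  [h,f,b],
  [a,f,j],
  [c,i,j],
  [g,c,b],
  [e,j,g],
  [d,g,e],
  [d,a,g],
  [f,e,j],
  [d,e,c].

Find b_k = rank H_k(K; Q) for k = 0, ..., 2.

b_0 = 1, b_1 = 1, b_2 = 0.

Order the vertices as a < b < c < d < e < f < g < h < i < j. Listing each simplex with vertices in this order, K has dimension 2 with simplices:

  0-simplices (10): a, b, c, d, e, f, g, h, i, j
  1-simplices (30): ab, ad, af, ag, ah, ai, aj, bc, be, bf, bg, bh, cd, ce, cg, ci, cj, de, df, dg, di, ef, eg, ej, fh, fi, fj, gj, hi, ij
  2-simplices (20): abg, abh, adf, adg, afj, ahi, aij, bce, bcg, bef, bfh, cde, cdi, cgj, cij, deg, dfi, efj, egj, fhi

giving chain groups C_0 ≅ Z^10, C_1 ≅ Z^30, C_2 ≅ Z^20.

Boundary ∂_1: C_1 → C_0 maps an edge to its endpoints' difference, ∂[p,q] = q − p. For instance
  ∂af = f − a.
The 10×30 boundary matrix has rank 9 and Smith normal form diag(1,1,1,1,1,1,1,1,1).

Boundary ∂_2: C_2 → C_1 sends each 2-simplex [p,q,r] to [q,r] − [p,r] + [p,q]. For instance
  ∂adg = dg − ag + ad,
  ∂bef = ef − bf + be.
As a 30×20 matrix over Z this has rank 20, with invariant factors (1,1,1,1,1,1,1,1,1,1,1,1,1,1,1,1,1,1,1,2).

Reading off H_k = ker ∂_k / im ∂_{k+1}:

  H_0: rank C_0 − rank ∂_1 = 10 − 9 = 1, and the invariant factors of ∂_1 are all 1, so H_0 ≅ Z.
  H_1: rank ker ∂_1 − rank ∂_2 = (30 − 9) − 20 = 1, and ∂_2 has invariant factor 2 > 1, so H_1 ≅ Z × Z/2.
  H_2: rank ker ∂_2 − rank ∂_3 = (20 − 20) − 0 = 0, and there is no ∂_3, so H_2 ≅ 0.

Hence the Betti numbers are b_0 = 1, b_1 = 1, b_2 = 0.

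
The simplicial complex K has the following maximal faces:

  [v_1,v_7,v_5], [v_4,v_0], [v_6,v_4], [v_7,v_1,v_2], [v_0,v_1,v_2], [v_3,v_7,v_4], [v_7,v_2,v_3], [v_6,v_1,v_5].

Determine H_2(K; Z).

H_2 ≅ 0.

K has 8 vertices, 15 edges, 6 triangles.
rank ∂_2 = 6, rank ∂_3 = 0 ⇒ b_2 = 6 − 6 − 0 = 0. So H_2 = 0.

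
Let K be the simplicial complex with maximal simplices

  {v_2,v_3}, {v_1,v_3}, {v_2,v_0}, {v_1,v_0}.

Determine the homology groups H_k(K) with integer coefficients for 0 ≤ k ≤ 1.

Take the total order v_0 < v_1 < v_2 < v_3 on the vertex set. Then K (dimension 1) consists of the simplices:

  0-simplices (4): [v_0], [v_1], [v_2], [v_3]
  1-simplices (4): [v_0,v_1], [v_0,v_2], [v_1,v_3], [v_2,v_3]

giving chain groups C_0 ≅ Z^4, C_1 ≅ Z^4.

Boundary ∂_1: C_1 → C_0 maps an edge to its endpoints' difference, ∂[p,q] = q − p.
As a 4×4 matrix over Z this has rank 3, with invariant factors (1,1,1).

Now H_k = ker ∂_k / im ∂_{k+1}, so:

  H_0: rank C_0 − rank ∂_1 = 4 − 3 = 1, and the invariant factors of ∂_1 are all 1, so H_0 ≅ Z.
  H_1: rank ker ∂_1 − rank ∂_2 = (4 − 3) − 0 = 1, and there is no ∂_2, so H_1 ≅ Z.

As a check, the Euler characteristic is 4 − 4 = 0, which agrees with 1 − 1 = 0.

H_0 = Z,  H_1 = Z.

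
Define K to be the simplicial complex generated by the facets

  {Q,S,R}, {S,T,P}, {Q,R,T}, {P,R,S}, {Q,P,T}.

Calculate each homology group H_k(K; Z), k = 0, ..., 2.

H_0 ≅ Z,  H_1 ≅ Z,  H_2 = 0.

Take the total order P < Q < R < S < T on the vertex set. Then K (dimension 2) consists of the simplices:

  0-simplices (5): P, Q, R, S, T
  1-simplices (10): PQ, PR, PS, PT, QR, QS, QT, RS, RT, ST
  2-simplices (5): PQT, PRS, PST, QRS, QRT

giving chain groups C_0 ≅ Z^5, C_1 ≅ Z^10, C_2 ≅ Z^5.

The boundary map ∂_1: C_1 → C_0 maps an edge to its endpoints' difference, ∂[p,q] = q − p. For instance
  ∂PR = R − P.
This gives a 5×10 integer matrix of rank 4; reducing to Smith normal form yields diagonal entries (1,1,1,1).

Boundary ∂_2: C_2 → C_1 sends each 2-simplex [p,q,r] to [q,r] − [p,r] + [p,q]. For instance
  ∂PQT = QT − PT + PQ,
  ∂QRT = RT − QT + QR.
This gives a 10×5 integer matrix of rank 5; reducing to Smith normal form yields diagonal entries (1,1,1,1,1).

Now H_k = ker ∂_k / im ∂_{k+1}, so:

  H_0: rank C_0 − rank ∂_1 = 5 − 4 = 1, and the invariant factors of ∂_1 are all 1, so H_0 = Z.
  H_1: rank ker ∂_1 − rank ∂_2 = (10 − 4) − 5 = 1, and the invariant factors of ∂_2 are all 1, so H_1 = Z.
  H_2: rank ker ∂_2 − rank ∂_3 = (5 − 5) − 0 = 0, and there is no ∂_3, so H_2 = 0.

As a check, the Euler characteristic is 5 − 10 + 5 = 0, which agrees with 1 − 1 + 0 = 0.
(K is a triangulation of the Möbius band.)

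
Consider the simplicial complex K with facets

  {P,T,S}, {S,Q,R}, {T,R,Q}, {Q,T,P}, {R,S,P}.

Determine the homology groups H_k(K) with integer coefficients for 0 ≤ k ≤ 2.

H_0 ≅ Z,  H_1 ≅ Z,  H_2 = 0.

We work with the vertex ordering P < Q < R < S < T. The simplices of K, each written with vertices in increasing order, are:

  0-simplices (5): P, Q, R, S, T
  1-simplices (10): PQ, PR, PS, PT, QR, QS, QT, RS, RT, ST
  2-simplices (5): PQT, PRS, PST, QRS, QRT

giving chain groups C_0 ≅ Z^5, C_1 ≅ Z^10, C_2 ≅ Z^5.

Boundary ∂_1: C_1 → C_0 maps an edge to its endpoints' difference, ∂[p,q] = q − p. For instance
  ∂RS = S − R.
This gives a 5×10 integer matrix of rank 4; reducing to Smith normal form yields diagonal entries (1,1,1,1).

∂_2: C_2 → C_1 acts by ∂[p,q,r] = [q,r] − [p,r] + [p,q]. For instance
  ∂QRS = RS − QS + QR,
  ∂QRT = RT − QT + QR.
The 10×5 boundary matrix has rank 5 and Smith normal form diag(1,1,1,1,1).

Reading off H_k = ker ∂_k / im ∂_{k+1}:

  H_0: rank C_0 − rank ∂_1 = 5 − 4 = 1, and the invariant factors of ∂_1 are all 1, so H_0 ≅ Z.
  H_1: rank ker ∂_1 − rank ∂_2 = (10 − 4) − 5 = 1, and the invariant factors of ∂_2 are all 1, so H_1 ≅ Z.
  H_2: rank ker ∂_2 − rank ∂_3 = (5 − 5) − 0 = 0, and there is no ∂_3, so H_2 ≅ 0.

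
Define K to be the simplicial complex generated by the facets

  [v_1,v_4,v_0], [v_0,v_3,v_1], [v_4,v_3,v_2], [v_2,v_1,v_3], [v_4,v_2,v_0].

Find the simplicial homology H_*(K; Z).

H_0 = Z,  H_1 = Z,  H_2 = 0.

Take the total order v_0 < v_1 < v_2 < v_3 < v_4 on the vertex set. Then K (dimension 2) consists of the simplices:

  0-simplices (5): [v_0], [v_1], [v_2], [v_3], [v_4]
  1-simplices (10): [v_0,v_1], [v_0,v_2], [v_0,v_3], [v_0,v_4], [v_1,v_2], [v_1,v_3], [v_1,v_4], [v_2,v_3], [v_2,v_4], [v_3,v_4]
  2-simplices (5): [v_0,v_1,v_3], [v_0,v_1,v_4], [v_0,v_2,v_4], [v_1,v_2,v_3], [v_2,v_3,v_4]

Hence C_0 ≅ Z^5, C_1 ≅ Z^10, C_2 ≅ Z^5.

∂_1: C_1 → C_0 sends each edge [p,q] (with p < q) to q − p.
The 5×10 boundary matrix has rank 4 and Smith normal form diag(1,1,1,1).

The boundary map ∂_2: C_2 → C_1 sends each 2-simplex [p,q,r] to [q,r] − [p,r] + [p,q]. For instance
  ∂[v_2,v_3,v_4] = [v_3,v_4] − [v_2,v_4] + [v_2,v_3],
  ∂[v_0,v_1,v_4] = [v_1,v_4] − [v_0,v_4] + [v_0,v_1].
This gives a 10×5 integer matrix of rank 5; reducing to Smith normal form yields diagonal entries (1,1,1,1,1).

From H_k ≅ ker(∂_k) / im(∂_{k+1}) we obtain:

  H_0: rank C_0 − rank ∂_1 = 5 − 4 = 1, and the invariant factors of ∂_1 are all 1, so H_0 = Z.
  H_1: rank ker ∂_1 − rank ∂_2 = (10 − 4) − 5 = 1, and the invariant factors of ∂_2 are all 1, so H_1 = Z.
  H_2: rank ker ∂_2 − rank ∂_3 = (5 − 5) − 0 = 0, and there is no ∂_3, so H_2 = 0.

(K is a triangulation of the Möbius band.)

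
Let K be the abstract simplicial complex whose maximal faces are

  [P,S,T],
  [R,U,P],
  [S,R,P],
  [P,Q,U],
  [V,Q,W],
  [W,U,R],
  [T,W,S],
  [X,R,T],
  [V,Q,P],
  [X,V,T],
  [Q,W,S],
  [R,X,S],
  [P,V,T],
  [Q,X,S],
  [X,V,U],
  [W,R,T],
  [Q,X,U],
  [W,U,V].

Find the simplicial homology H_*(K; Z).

Take the total order P < Q < R < S < T < U < V < W < X on the vertex set. Then K (dimension 2) consists of the simplices:

  0-simplices (9): P, Q, R, S, T, U, V, W, X
  1-simplices (27): PQ, PR, PS, PT, PU, PV, QS, QU, QV, QW, QX, RS, RT, RU, RW, RX, ST, SW, SX, TV, TW, TX, UV, UW, UX, VW, VX
  2-simplices (18): PQU, PQV, PRS, PRU, PST, PTV, QSW, QSX, QUX, QVW, RSX, RTW, RTX, RUW, STW, TVX, UVW, UVX

Hence C_0 ≅ Z^9, C_1 ≅ Z^27, C_2 ≅ Z^18.

Boundary ∂_1: C_1 → C_0 maps an edge to its endpoints' difference, ∂[p,q] = q − p. For instance
  ∂RS = S − R.
The resulting 9×27 matrix has rank 8, and its Smith normal form has invariant factors (1,1,1,1,1,1,1,1).

∂_2: C_2 → C_1 maps a triangle to the signed sum of its edges. For instance
  ∂RUW = UW − RW + RU,
  ∂QSX = SX − QX + QS.
The 27×18 boundary matrix has rank 18 and Smith normal form diag(1,1,1,1,1,1,1,1,1,1,1,1,1,1,1,1,1,2).

Reading off H_k = ker ∂_k / im ∂_{k+1}:

  H_0: rank C_0 − rank ∂_1 = 9 − 8 = 1, and the invariant factors of ∂_1 are all 1, so H_0 = Z.
  H_1: rank ker ∂_1 − rank ∂_2 = (27 − 8) − 18 = 1, and ∂_2 has invariant factor 2 > 1, so H_1 = Z ⊕ Z_2.
  H_2: rank ker ∂_2 − rank ∂_3 = (18 − 18) − 0 = 0, and there is no ∂_3, so H_2 = 0.

(K is a triangulation of the Klein bottle.)

H_0 ≅ Z,  H_1 ≅ Z ⊕ Z_2,  H_2 = 0.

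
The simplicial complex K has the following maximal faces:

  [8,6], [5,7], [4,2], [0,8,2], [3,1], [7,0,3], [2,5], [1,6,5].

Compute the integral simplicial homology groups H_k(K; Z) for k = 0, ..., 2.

K has 9 vertices, 14 edges, 3 triangles.
rank ∂_0 = 0, rank ∂_1 = 8 ⇒ b_0 = 9 − 0 − 8 = 1; all invariant factors of ∂_1 are 1 so no torsion. So H_0 = Z.
rank ∂_1 = 8, rank ∂_2 = 3 ⇒ b_1 = 14 − 8 − 3 = 3; all invariant factors of ∂_2 are 1 so no torsion. So H_1 = Z^3.
rank ∂_2 = 3, rank ∂_3 = 0 ⇒ b_2 = 3 − 3 − 0 = 0. So H_2 = 0.

H_0 = Z,  H_1 = Z^3,  H_2 = 0.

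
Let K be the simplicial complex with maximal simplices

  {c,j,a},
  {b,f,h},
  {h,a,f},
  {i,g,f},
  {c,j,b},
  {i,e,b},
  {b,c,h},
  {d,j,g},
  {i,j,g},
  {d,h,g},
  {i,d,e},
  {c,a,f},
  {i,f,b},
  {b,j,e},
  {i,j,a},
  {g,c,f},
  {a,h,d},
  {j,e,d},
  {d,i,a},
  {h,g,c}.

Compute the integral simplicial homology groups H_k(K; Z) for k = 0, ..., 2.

Order the vertices as a < b < c < d < e < f < g < h < i < j. Listing each simplex with vertices in this order, K has dimension 2 with simplices:

  0-simplices (10): a, b, c, d, e, f, g, h, i, j
  1-simplices (30): ac, ad, af, ah, ai, aj, bc, be, bf, bh, bi, bj, cf, cg, ch, cj, de, dg, dh, di, dj, ei, ej, fg, fh, fi, gh, gi, gj, ij
  2-simplices (20): acf, acj, adh, adi, afh, aij, bch, bcj, bei, bej, bfh, bfi, cfg, cgh, dei, dej, dgh, dgj, fgi, gij

giving chain groups C_0 ≅ Z^10, C_1 ≅ Z^30, C_2 ≅ Z^20.

∂_1: C_1 → C_0 is given by ∂[p,q] = [q] − [p]. For instance
  ∂bi = i − b.
This gives a 10×30 integer matrix of rank 9; reducing to Smith normal form yields diagonal entries (1,1,1,1,1,1,1,1,1).

Boundary ∂_2: C_2 → C_1 maps a triangle to the signed sum of its edges. For instance
  ∂cgh = gh − ch + cg,
  ∂fgi = gi − fi + fg.
The 30×20 boundary matrix has rank 20 and Smith normal form diag(1,1,1,1,1,1,1,1,1,1,1,1,1,1,1,1,1,1,1,2).

Now H_k = ker ∂_k / im ∂_{k+1}, so:

  H_0: rank C_0 − rank ∂_1 = 10 − 9 = 1, and the invariant factors of ∂_1 are all 1, so H_0 ≅ Z.
  H_1: rank ker ∂_1 − rank ∂_2 = (30 − 9) − 20 = 1, and ∂_2 has invariant factor 2 > 1, so H_1 ≅ Z ⊕ Z/2.
  H_2: rank ker ∂_2 − rank ∂_3 = (20 − 20) − 0 = 0, and there is no ∂_3, so H_2 ≅ 0.

(K is a triangulation of the Klein bottle.)

H_0 ≅ Z,  H_1 ≅ Z ⊕ Z/2,  H_2 = 0.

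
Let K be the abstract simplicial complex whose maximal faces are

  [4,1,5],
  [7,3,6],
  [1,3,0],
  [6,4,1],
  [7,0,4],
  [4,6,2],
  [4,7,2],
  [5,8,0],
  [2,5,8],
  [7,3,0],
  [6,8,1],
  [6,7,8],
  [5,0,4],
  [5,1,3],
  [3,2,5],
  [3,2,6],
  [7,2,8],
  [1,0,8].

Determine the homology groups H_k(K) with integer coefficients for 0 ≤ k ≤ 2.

H_0 ≅ Z,  H_1 ≅ Z ⊕ Z/2,  H_2 = 0.

K has 9 vertices, 27 edges, 18 triangles.
rank ∂_0 = 0, rank ∂_1 = 8 ⇒ b_0 = 9 − 0 − 8 = 1; all invariant factors of ∂_1 are 1 so no torsion. So H_0 ≅ Z.
rank ∂_1 = 8, rank ∂_2 = 18 ⇒ b_1 = 27 − 8 − 18 = 1; ∂_2 has invariant factor(s) [2] giving torsion. So H_1 ≅ Z ⊕ Z/2.
rank ∂_2 = 18, rank ∂_3 = 0 ⇒ b_2 = 18 − 18 − 0 = 0. So H_2 ≅ 0.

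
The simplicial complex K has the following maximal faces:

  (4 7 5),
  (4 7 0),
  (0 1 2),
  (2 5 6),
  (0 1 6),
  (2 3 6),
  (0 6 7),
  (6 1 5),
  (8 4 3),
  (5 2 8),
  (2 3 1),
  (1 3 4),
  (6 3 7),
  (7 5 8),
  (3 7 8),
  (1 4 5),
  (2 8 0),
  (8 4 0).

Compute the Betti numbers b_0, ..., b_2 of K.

b_0 = 1, b_1 = 1, b_2 = 0.

Fix the vertex order 0 < 1 < 2 < 3 < 4 < 5 < 6 < 7 < 8 and write every simplex with vertices in increasing order. Then dim K = 2 and the simplices of K are:

  0-simplices (9): [0], [1], [2], [3], [4], [5], [6], [7], [8]
  1-simplices (27): (27 of them)
  2-simplices (18): [0,1,2], [0,1,6], [0,2,8], [0,4,7], [0,4,8], [0,6,7], [1,2,3], [1,3,4], [1,4,5], [1,5,6], [2,3,6], [2,5,6], [2,5,8], [3,4,8], [3,6,7], [3,7,8], [4,5,7], [5,7,8]

Hence C_0 ≅ Z^9, C_1 ≅ Z^27, C_2 ≅ Z^18.

Boundary ∂_1: C_1 → C_0 maps an edge to its endpoints' difference, ∂[p,q] = q − p. For instance
  ∂[7,8] = [8] − [7].
The 9×27 boundary matrix has rank 8 and Smith normal form diag(1,1,1,1,1,1,1,1).

Boundary ∂_2: C_2 → C_1 maps a triangle to the signed sum of its edges. For instance
  ∂[0,1,2] = [1,2] − [0,2] + [0,1],
  ∂[1,5,6] = [5,6] − [1,6] + [1,5].
As a 27×18 matrix over Z this has rank 18, with invariant factors (1,1,1,1,1,1,1,1,1,1,1,1,1,1,1,1,1,2).

Computing H_k = (kernel of ∂_k) / (image of ∂_{k+1}):

  H_0: rank C_0 − rank ∂_1 = 9 − 8 = 1, and the invariant factors of ∂_1 are all 1, so H_0 = Z.
  H_1: rank ker ∂_1 − rank ∂_2 = (27 − 8) − 18 = 1, and ∂_2 has invariant factor 2 > 1, so H_1 = Z ⊕ Z_2.
  H_2: rank ker ∂_2 − rank ∂_3 = (18 − 18) − 0 = 0, and there is no ∂_3, so H_2 = 0.

Hence the Betti numbers are b_0 = 1, b_1 = 1, b_2 = 0.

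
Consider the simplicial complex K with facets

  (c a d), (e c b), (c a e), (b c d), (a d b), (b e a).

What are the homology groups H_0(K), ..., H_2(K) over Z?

H_0 = Z,  H_1 = 0,  H_2 = Z.

Order the vertices as a < b < c < d < e. Listing each simplex with vertices in this order, K has dimension 2 with simplices:

  0-simplices (5): a, b, c, d, e
  1-simplices (9): ab, ac, ad, ae, bc, bd, be, cd, ce
  2-simplices (6): abd, abe, acd, ace, bcd, bce

Hence C_0 ≅ Z^5, C_1 ≅ Z^9, C_2 ≅ Z^6.

∂_1: C_1 → C_0 maps an edge to its endpoints' difference, ∂[p,q] = q − p. For instance
  ∂bd = d − b.
As a 5×9 matrix over Z this has rank 4, with invariant factors (1,1,1,1).

∂_2: C_2 → C_1 maps a triangle to the signed sum of its edges. For instance
  ∂abe = be − ae + ab,
  ∂ace = ce − ae + ac.
The 9×6 boundary matrix has rank 5 and Smith normal form diag(1,1,1,1,1).

Reading off H_k = ker ∂_k / im ∂_{k+1}:

  H_0: rank C_0 − rank ∂_1 = 5 − 4 = 1, and the invariant factors of ∂_1 are all 1, so H_0 ≅ Z.
  H_1: rank ker ∂_1 − rank ∂_2 = (9 − 4) − 5 = 0, and the invariant factors of ∂_2 are all 1, so H_1 ≅ 0.
  H_2: rank ker ∂_2 − rank ∂_3 = (6 − 5) − 0 = 1, and there is no ∂_3, so H_2 ≅ Z.

As a check, the Euler characteristic is 5 − 9 + 6 = 2, which agrees with 1 − 0 + 1 = 2.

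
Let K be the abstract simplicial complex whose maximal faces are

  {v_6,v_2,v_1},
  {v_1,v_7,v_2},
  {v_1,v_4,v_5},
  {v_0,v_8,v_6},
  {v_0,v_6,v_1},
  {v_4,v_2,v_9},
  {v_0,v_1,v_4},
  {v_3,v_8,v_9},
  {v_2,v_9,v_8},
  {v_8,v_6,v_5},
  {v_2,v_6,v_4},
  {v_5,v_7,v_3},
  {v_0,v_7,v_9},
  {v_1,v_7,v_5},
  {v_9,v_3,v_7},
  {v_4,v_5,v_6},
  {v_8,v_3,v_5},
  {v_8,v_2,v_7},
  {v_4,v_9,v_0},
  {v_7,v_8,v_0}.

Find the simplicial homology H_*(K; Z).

H_0 ≅ Z,  H_1 ≅ Z × Z/2,  H_2 = 0.

We work with the vertex ordering v_0 < v_1 < v_2 < v_3 < v_4 < v_5 < v_6 < v_7 < v_8 < v_9. The simplices of K, each written with vertices in increasing order, are:

  0-simplices (10): [v_0], [v_1], [v_2], [v_3], [v_4], [v_5], [v_6], [v_7], [v_8], [v_9]
  1-simplices (30): (30 of them)
  2-simplices (20): (20 of them)

so the chain groups are C_0 ≅ Z^10, C_1 ≅ Z^30, C_2 ≅ Z^20.

Boundary ∂_1: C_1 → C_0 maps an edge to its endpoints' difference, ∂[p,q] = q − p. For instance
  ∂[v_0,v_4] = [v_4] − [v_0].
This gives a 10×30 integer matrix of rank 9; reducing to Smith normal form yields diagonal entries (1,1,1,1,1,1,1,1,1).

∂_2: C_2 → C_1 maps a triangle to the signed sum of its edges. For instance
  ∂[v_0,v_1,v_4] = [v_1,v_4] − [v_0,v_4] + [v_0,v_1],
  ∂[v_0,v_1,v_6] = [v_1,v_6] − [v_0,v_6] + [v_0,v_1].
The resulting 30×20 matrix has rank 20, and its Smith normal form has invariant factors (1,1,1,1,1,1,1,1,1,1,1,1,1,1,1,1,1,1,1,2).

From H_k ≅ ker(∂_k) / im(∂_{k+1}) we obtain:

  H_0: rank C_0 − rank ∂_1 = 10 − 9 = 1, and the invariant factors of ∂_1 are all 1, so H_0 ≅ Z.
  H_1: rank ker ∂_1 − rank ∂_2 = (30 − 9) − 20 = 1, and ∂_2 has invariant factor 2 > 1, so H_1 ≅ Z × Z/2.
  H_2: rank ker ∂_2 − rank ∂_3 = (20 − 20) − 0 = 0, and there is no ∂_3, so H_2 ≅ 0.

As a check, the Euler characteristic is 10 − 30 + 20 = 0, which agrees with 1 − 1 + 0 = 0.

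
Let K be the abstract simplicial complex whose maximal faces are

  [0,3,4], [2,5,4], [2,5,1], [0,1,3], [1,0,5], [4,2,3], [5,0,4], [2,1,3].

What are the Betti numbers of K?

Take the total order 0 < 1 < 2 < 3 < 4 < 5 on the vertex set. Then K (dimension 2) consists of the simplices:

  0-simplices (6): [0], [1], [2], [3], [4], [5]
  1-simplices (12): [0,1], [0,3], [0,4], [0,5], [1,2], [1,3], [1,5], [2,3], [2,4], [2,5], [3,4], [4,5]
  2-simplices (8): [0,1,3], [0,1,5], [0,3,4], [0,4,5], [1,2,3], [1,2,5], [2,3,4], [2,4,5]

Hence C_0 ≅ Z^6, C_1 ≅ Z^12, C_2 ≅ Z^8.

∂_1: C_1 → C_0 is given by ∂[p,q] = [q] − [p]. For instance
  ∂[4,5] = [5] − [4].
The 6×12 boundary matrix has rank 5 and Smith normal form diag(1,1,1,1,1).

The boundary map ∂_2: C_2 → C_1 maps a triangle to the signed sum of its edges. For instance
  ∂[0,1,3] = [1,3] − [0,3] + [0,1],
  ∂[1,2,5] = [2,5] − [1,5] + [1,2].
The 12×8 boundary matrix has rank 7 and Smith normal form diag(1,1,1,1,1,1,1).

Now H_k = ker ∂_k / im ∂_{k+1}, so:

  H_0: rank C_0 − rank ∂_1 = 6 − 5 = 1, and the invariant factors of ∂_1 are all 1, so H_0 = Z.
  H_1: rank ker ∂_1 − rank ∂_2 = (12 − 5) − 7 = 0, and the invariant factors of ∂_2 are all 1, so H_1 = 0.
  H_2: rank ker ∂_2 − rank ∂_3 = (8 − 7) − 0 = 1, and there is no ∂_3, so H_2 = Z.

As a check, the Euler characteristic is 6 − 12 + 8 = 2, which agrees with 1 − 0 + 1 = 2.

Hence the Betti numbers are b_0 = 1, b_1 = 0, b_2 = 1.

b_0 = 1, b_1 = 0, b_2 = 1.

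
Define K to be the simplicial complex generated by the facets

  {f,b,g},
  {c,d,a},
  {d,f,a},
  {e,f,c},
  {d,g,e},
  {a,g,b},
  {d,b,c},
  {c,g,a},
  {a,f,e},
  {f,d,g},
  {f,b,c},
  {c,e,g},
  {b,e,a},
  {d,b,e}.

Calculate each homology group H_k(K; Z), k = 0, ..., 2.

Order the vertices as a < b < c < d < e < f < g. Listing each simplex with vertices in this order, K has dimension 2 with simplices:

  0-simplices (7): a, b, c, d, e, f, g
  1-simplices (21): ab, ac, ad, ae, af, ag, bc, bd, be, bf, bg, cd, ce, cf, cg, de, df, dg, ef, eg, fg
  2-simplices (14): abe, abg, acd, acg, adf, aef, bcd, bcf, bde, bfg, cef, ceg, deg, dfg

so the chain groups are C_0 ≅ Z^7, C_1 ≅ Z^21, C_2 ≅ Z^14.

Boundary ∂_1: C_1 → C_0 is given by ∂[p,q] = [q] − [p].
This gives a 7×21 integer matrix of rank 6; reducing to Smith normal form yields diagonal entries (1,1,1,1,1,1).

The boundary map ∂_2: C_2 → C_1 maps a triangle to the signed sum of its edges. For instance
  ∂acg = cg − ag + ac,
  ∂aef = ef − af + ae.
The resulting 21×14 matrix has rank 13, and its Smith normal form has invariant factors (1,1,1,1,1,1,1,1,1,1,1,1,1).

From H_k ≅ ker(∂_k) / im(∂_{k+1}) we obtain:

  H_0: rank C_0 − rank ∂_1 = 7 − 6 = 1, and the invariant factors of ∂_1 are all 1, so H_0 = Z.
  H_1: rank ker ∂_1 − rank ∂_2 = (21 − 6) − 13 = 2, and the invariant factors of ∂_2 are all 1, so H_1 = Z^2.
  H_2: rank ker ∂_2 − rank ∂_3 = (14 − 13) − 0 = 1, and there is no ∂_3, so H_2 = Z.

As a check, the Euler characteristic is 7 − 21 + 14 = 0, which agrees with 1 − 2 + 1 = 0.
(K is a triangulation of the torus T^2.)

H_0 ≅ Z,  H_1 ≅ Z^2,  H_2 ≅ Z.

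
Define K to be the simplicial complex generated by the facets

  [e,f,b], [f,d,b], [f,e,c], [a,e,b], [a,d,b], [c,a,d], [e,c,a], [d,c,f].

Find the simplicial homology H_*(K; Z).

We work with the vertex ordering a < b < c < d < e < f. The simplices of K, each written with vertices in increasing order, are:

  0-simplices (6): a, b, c, d, e, f
  1-simplices (12): ab, ac, ad, ae, bd, be, bf, cd, ce, cf, df, ef
  2-simplices (8): abd, abe, acd, ace, bdf, bef, cdf, cef

so the chain groups are C_0 ≅ Z^6, C_1 ≅ Z^12, C_2 ≅ Z^8.

The boundary map ∂_1: C_1 → C_0 is given by ∂[p,q] = [q] − [p]. For instance
  ∂ce = e − c.
The 6×12 boundary matrix has rank 5 and Smith normal form diag(1,1,1,1,1).

Boundary ∂_2: C_2 → C_1 acts by ∂[p,q,r] = [q,r] − [p,r] + [p,q]. For instance
  ∂bdf = df − bf + bd,
  ∂abe = be − ae + ab.
This gives a 12×8 integer matrix of rank 7; reducing to Smith normal form yields diagonal entries (1,1,1,1,1,1,1).

Reading off H_k = ker ∂_k / im ∂_{k+1}:

  H_0: rank C_0 − rank ∂_1 = 6 − 5 = 1, and the invariant factors of ∂_1 are all 1, so H_0 = Z.
  H_1: rank ker ∂_1 − rank ∂_2 = (12 − 5) − 7 = 0, and the invariant factors of ∂_2 are all 1, so H_1 = 0.
  H_2: rank ker ∂_2 − rank ∂_3 = (8 − 7) − 0 = 1, and there is no ∂_3, so H_2 = Z.

(K is a triangulation of the 2-sphere S^2.)

H_0 ≅ Z,  H_1 = 0,  H_2 ≅ Z.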